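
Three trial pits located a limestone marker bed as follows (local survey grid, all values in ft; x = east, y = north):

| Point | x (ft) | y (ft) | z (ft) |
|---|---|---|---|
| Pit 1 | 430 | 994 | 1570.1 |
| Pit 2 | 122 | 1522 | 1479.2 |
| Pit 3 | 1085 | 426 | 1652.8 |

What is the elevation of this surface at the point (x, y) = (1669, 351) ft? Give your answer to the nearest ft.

Two edge vectors: Pit 1→Pit 2 = (-308, 528, -90.9), Pit 1→Pit 3 = (655, -568, 82.7).
Normal n = (Pit 1→Pit 2) × (Pit 1→Pit 3) = (-7965.6, -34067.9, -170896).
So ∂z/∂x = −n_x/n_z = −0.04661 and ∂z/∂y = −n_y/n_z = −0.19935.
Intercept c from Pit 1: 1570.1 + 20.04 + 198.15 = 1788.30.
At (1669, 351): z = −77.8 − 70.0 + 1788.30 = 1640.5 ft.

1641 ft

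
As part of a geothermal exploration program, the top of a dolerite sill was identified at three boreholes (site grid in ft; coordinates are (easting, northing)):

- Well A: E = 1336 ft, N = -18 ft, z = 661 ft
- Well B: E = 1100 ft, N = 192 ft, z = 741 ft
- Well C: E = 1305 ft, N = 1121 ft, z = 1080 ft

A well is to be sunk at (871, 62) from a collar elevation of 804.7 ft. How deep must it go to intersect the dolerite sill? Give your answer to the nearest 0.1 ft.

Two edge vectors: Well A→Well B = (-236, 210, 80), Well A→Well C = (-31, 1139, 419).
Normal n = (Well A→Well B) × (Well A→Well C) = (-3130, 96404, -262294).
So ∂z/∂E = −n_x/n_z = −0.011933 and ∂z/∂N = −n_y/n_z = 0.367542.
Intercept c from Well A: 661 + 15.94 + 6.62 = 683.56.
At (871, 62): z_contact = −10.39 + 22.79 + 683.56 = 695.95 ft.
Depth below ground = 804.7 − 695.95 = 108.7 ft.

108.7 ft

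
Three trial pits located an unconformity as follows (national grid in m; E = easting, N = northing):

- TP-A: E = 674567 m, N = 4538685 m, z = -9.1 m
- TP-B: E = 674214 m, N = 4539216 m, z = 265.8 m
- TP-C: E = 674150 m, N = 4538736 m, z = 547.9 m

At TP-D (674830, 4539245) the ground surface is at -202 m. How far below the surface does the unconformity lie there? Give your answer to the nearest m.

Two edge vectors: TP-A→TP-B = (-353, 531, 274.9), TP-A→TP-C = (-417, 51, 557).
Normal n = (TP-A→TP-B) × (TP-A→TP-C) = (281747.1, 81987.7, 203424).
So ∂z/∂E = −n_x/n_z = −1.38502389 and ∂z/∂N = −n_y/n_z = −0.40303848.
Intercept c from TP-A: -9.1 + 934291.41 + 1829264.71 = 2763547.02.
At (674830, 4539245): z_contact = −934655.7 − 1829490.4 + 2763547.02 = -599.1 m.
Depth below ground = -202 − (-599.1) = 397 m.

397 m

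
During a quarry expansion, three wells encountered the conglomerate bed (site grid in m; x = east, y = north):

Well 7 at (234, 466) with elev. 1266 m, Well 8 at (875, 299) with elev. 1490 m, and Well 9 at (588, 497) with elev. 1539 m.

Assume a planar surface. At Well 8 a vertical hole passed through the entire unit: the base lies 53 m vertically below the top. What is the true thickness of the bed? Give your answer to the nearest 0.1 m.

Let the plane be z = a·x + b·y + c.
Well 8−Well 7: 641a − 167b = 224;  Well 9−Well 7: 354a + 31b = 273.
Solving gives a = 0.66509, b = 1.21152.
|∇z| = √(a²+b²) = 1.38208, so dip δ = arctan(1.38208) = 54.11°.
True thickness = vertical thickness × cos δ = 53 × cos 54.11° = 31.1 m.

31.1 m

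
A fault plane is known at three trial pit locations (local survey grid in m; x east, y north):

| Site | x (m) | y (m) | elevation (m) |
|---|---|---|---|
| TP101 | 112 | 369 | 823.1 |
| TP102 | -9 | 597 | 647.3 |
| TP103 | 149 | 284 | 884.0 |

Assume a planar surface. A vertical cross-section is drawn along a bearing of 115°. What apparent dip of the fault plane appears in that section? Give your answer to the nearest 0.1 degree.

Two edge vectors: TP101→TP102 = (-121, 228, -175.8), TP101→TP103 = (37, -85, 60.9).
Normal n = (TP101→TP102) × (TP101→TP103) = (-1057.8, 864.3, 1849).
So ∂z/∂x = −n_x/n_z = 0.57209 and ∂z/∂y = −n_y/n_z = −0.46744.
Unit vector along 115° is (sin 115°, cos 115°) = (0.9063, -0.4226).
Slope in that direction = a·(0.9063) + b·(-0.4226) = 0.71604.
Apparent dip = arctan|0.71604| = 35.6° (true dip is 36.5°, so apparent ≤ true as expected).

35.6°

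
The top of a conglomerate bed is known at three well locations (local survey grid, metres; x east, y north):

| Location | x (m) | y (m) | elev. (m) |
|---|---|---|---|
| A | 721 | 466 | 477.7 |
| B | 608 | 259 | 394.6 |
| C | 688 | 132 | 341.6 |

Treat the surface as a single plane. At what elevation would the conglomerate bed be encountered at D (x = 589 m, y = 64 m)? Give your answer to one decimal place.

315.1 m

Let the plane be z = a·x + b·y + c.
B−A: −113a − 207b = −83.1;  C−A: −33a − 334b = −136.1.
Solving gives a = −0.01350, b = 0.40882.
Then c = 477.7 − a·721 − b·466 = 296.92.
At (589, 64): z = −8.0 + 26.2 + 296.92 = 315.1 m.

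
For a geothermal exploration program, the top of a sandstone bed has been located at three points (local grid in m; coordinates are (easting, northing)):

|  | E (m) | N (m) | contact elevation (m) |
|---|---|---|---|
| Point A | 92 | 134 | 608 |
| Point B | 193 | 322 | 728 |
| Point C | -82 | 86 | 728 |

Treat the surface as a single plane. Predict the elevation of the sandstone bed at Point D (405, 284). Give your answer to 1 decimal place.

467.5 m

Let the plane be z = a·E + b·N + c.
Point B−Point A: 101a + 188b = 120;  Point C−Point A: −174a − 48b = 120.
Solving gives a = −1.01637, b = 1.18432.
Then c = 608 − a·92 − b·134 = 542.81.
At (405, 284): z = −411.6 + 336.3 + 542.81 = 467.5 m.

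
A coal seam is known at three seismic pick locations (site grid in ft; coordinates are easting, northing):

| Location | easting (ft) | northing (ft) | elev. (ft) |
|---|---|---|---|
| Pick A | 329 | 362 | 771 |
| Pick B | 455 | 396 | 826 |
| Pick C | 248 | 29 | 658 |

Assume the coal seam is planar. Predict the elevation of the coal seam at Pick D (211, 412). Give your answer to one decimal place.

Let the plane be z = a·easting + b·northing + c.
Pick B−Pick A: 126a + 34b = 55;  Pick C−Pick A: −81a − 333b = −113.
Solving gives a = 0.36917, b = 0.24954.
Then c = 771 − a·329 − b·362 = 559.21.
At (211, 412): z = 77.9 + 102.8 + 559.21 = 739.9 ft.

739.9 ft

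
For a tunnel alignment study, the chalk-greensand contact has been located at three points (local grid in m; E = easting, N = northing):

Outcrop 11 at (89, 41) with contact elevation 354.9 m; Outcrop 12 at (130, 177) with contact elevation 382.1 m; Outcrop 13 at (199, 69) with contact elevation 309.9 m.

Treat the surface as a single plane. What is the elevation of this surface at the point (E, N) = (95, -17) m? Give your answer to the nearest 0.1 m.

331.6 m

Let the plane be z = a·E + b·N + c.
Outcrop 12−Outcrop 11: 41a + 136b = 27.2;  Outcrop 13−Outcrop 11: 110a + 28b = −45.
Solving gives a = −0.49823, b = 0.35020.
Then c = 354.9 − a·89 − b·41 = 384.88.
At (95, -17): z = −47.3 − 6.0 + 384.88 = 331.6 m.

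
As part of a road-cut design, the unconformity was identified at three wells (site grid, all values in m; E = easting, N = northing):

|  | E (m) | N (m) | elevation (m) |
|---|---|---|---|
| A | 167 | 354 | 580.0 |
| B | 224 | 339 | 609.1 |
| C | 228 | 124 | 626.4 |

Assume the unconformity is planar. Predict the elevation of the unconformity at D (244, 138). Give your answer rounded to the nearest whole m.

633 m

Let the plane be z = a·E + b·N + c.
B−A: 57a − 15b = 29.1;  C−A: 61a − 230b = 46.4.
Solving gives a = 0.49176, b = −0.07132.
Then c = 580 − a·167 − b·354 = 523.12.
At (244, 138): z = 120.0 − 9.8 + 523.12 = 633.3 m.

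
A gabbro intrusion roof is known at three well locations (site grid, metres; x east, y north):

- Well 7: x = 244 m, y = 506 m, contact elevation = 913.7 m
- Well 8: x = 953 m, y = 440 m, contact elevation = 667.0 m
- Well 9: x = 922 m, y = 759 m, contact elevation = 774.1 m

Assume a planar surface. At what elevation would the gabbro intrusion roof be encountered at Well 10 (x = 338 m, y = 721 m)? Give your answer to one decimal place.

949.2 m

Two edge vectors: Well 7→Well 8 = (709, -66, -246.7), Well 7→Well 9 = (678, 253, -139.6).
Normal n = (Well 7→Well 8) × (Well 7→Well 9) = (71628.7, -68286.2, 224125).
So ∂z/∂x = −n_x/n_z = −0.31959 and ∂z/∂y = −n_y/n_z = 0.30468.
Intercept c from Well 7: 913.7 + 77.98 − 154.17 = 837.51.
At (338, 721): z = −108.0 + 219.7 + 837.51 = 949.2 m.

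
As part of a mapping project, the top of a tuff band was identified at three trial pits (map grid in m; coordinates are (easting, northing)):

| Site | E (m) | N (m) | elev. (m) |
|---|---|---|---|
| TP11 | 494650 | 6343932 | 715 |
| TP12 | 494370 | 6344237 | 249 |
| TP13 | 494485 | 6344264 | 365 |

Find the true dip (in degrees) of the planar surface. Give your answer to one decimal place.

50.9°

Let the plane be z = a·E + b·N + c.
TP12−TP11: −280a + 305b = −466;  TP13−TP11: −165a + 332b = −350.
Solving gives a = 1.12494, b = −0.49513.
Gradient magnitude |∇z| = √(a² + b²) = √(1.26550 + 0.24516) = 1.22909.
True dip = arctan(1.22909) = 50.9°, dipping toward WNW (azimuth ≈ 294°).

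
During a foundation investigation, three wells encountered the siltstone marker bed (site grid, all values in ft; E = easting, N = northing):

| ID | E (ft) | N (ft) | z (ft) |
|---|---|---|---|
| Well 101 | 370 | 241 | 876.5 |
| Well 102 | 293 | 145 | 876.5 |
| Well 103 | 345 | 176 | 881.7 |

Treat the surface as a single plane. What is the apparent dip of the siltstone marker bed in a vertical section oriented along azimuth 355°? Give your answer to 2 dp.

Let the plane be z = a·E + b·N + c.
Well 102−Well 101: −77a − 96b = 0;  Well 103−Well 101: −25a − 65b = 5.2.
Solving gives a = 0.19163, b = −0.15370.
Unit vector along 355° is (sin 355°, cos 355°) = (-0.0872, 0.9962).
Slope in that direction = a·(-0.0872) + b·(0.9962) = −0.16982.
Apparent dip = arctan|0.16982| = 9.64° (true dip is 13.8°, so apparent ≤ true as expected).

9.64°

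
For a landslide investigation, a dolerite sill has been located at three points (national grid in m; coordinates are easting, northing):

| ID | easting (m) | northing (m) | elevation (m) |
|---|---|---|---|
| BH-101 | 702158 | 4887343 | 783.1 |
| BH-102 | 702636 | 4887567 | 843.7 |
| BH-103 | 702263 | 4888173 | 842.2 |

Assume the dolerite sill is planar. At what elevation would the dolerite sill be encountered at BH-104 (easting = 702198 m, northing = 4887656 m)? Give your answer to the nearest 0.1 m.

Let the plane be z = a·easting + b·northing + c.
BH-102−BH-101: 478a + 224b = 60.6;  BH-103−BH-101: 105a + 830b = 59.1.
Solving gives a = 0.099296929, b = 0.058643160.
Then c = 783.1 − a·702158 − b·4887343 = −355548.27.
At (702198, 4887656): z = 69726.1 + 286627.6 − 355548.27 = 805.4 m.

805.4 m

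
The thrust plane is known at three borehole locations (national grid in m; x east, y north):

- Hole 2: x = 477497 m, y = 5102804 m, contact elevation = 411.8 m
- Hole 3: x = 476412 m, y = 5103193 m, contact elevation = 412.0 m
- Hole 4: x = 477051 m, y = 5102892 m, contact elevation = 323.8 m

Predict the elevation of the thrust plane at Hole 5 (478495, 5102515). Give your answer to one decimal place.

Two edge vectors: Hole 2→Hole 3 = (-1085, 389, 0.2), Hole 2→Hole 4 = (-446, 88, -88).
Normal n = (Hole 2→Hole 3) × (Hole 2→Hole 4) = (-34249.6, -95569.2, 78014).
So ∂z/∂x = −n_x/n_z = 0.439018638 and ∂z/∂y = −n_y/n_z = 1.225026277.
Intercept c from Hole 2: 411.8 − 209630.08 − 6251068.99 = −6460287.27.
At (478495, 5102515): z = 210068.2 + 6250715.0 − 6460287.27 = 495.9 m.

495.9 m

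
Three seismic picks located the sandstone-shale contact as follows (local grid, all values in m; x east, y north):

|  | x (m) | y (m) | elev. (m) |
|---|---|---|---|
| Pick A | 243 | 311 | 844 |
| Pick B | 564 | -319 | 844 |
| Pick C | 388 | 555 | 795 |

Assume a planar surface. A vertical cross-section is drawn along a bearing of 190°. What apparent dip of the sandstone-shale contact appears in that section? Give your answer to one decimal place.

Two edge vectors: Pick A→Pick B = (321, -630, 0), Pick A→Pick C = (145, 244, -49).
Normal n = (Pick A→Pick B) × (Pick A→Pick C) = (30870, 15729, 169674).
So ∂z/∂x = −n_x/n_z = −0.18194 and ∂z/∂y = −n_y/n_z = −0.09270.
Unit vector along 190° is (sin 190°, cos 190°) = (-0.1736, -0.9848).
Slope in that direction = a·(-0.1736) + b·(-0.9848) = 0.12289.
Apparent dip = arctan|0.12289| = 7.0° (true dip is 11.5°, so apparent ≤ true as expected).

7.0°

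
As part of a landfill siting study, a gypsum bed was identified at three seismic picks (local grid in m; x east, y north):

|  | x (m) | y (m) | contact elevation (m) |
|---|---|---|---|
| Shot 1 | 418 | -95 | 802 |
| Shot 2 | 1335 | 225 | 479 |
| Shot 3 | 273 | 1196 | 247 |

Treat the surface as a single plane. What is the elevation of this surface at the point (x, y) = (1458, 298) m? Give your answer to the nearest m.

422 m

Let the plane be z = a·x + b·y + c.
Shot 2−Shot 1: 917a + 320b = −323;  Shot 3−Shot 1: −145a + 1291b = −555.
Solving gives a = −0.19459, b = −0.45175.
Then c = 802 − a·418 − b·-95 = 840.42.
At (1458, 298): z = −283.7 − 134.6 + 840.42 = 422.1 m.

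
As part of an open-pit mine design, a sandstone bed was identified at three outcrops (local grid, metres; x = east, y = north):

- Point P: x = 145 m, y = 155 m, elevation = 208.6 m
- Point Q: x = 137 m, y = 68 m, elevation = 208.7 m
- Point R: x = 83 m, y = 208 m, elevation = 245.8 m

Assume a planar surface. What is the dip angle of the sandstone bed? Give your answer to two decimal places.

29.22°

Two edge vectors: Point P→Point Q = (-8, -87, 0.1), Point P→Point R = (-62, 53, 37.2).
Normal n = (Point P→Point Q) × (Point P→Point R) = (-3241.7, 291.4, -5818).
So ∂z/∂x = −n_x/n_z = −0.55718 and ∂z/∂y = −n_y/n_z = 0.05009.
Gradient magnitude |∇z| = √(a² + b²) = √(0.31045 + 0.00251) = 0.55943.
True dip = arctan(0.55943) = 29.22°, dipping toward E (azimuth ≈ 095°).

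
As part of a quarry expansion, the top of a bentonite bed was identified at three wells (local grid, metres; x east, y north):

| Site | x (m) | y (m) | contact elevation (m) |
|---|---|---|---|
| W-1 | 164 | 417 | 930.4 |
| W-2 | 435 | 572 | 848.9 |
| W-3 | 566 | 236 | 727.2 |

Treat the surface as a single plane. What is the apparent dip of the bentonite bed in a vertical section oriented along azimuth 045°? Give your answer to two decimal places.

Let the plane be z = a·x + b·y + c.
W-2−W-1: 271a + 155b = −81.5;  W-3−W-1: 402a − 181b = −203.2.
Solving gives a = −0.41529, b = 0.20029.
Unit vector along 045° is (sin 45°, cos 45°) = (0.7071, 0.7071).
Slope in that direction = a·(0.7071) + b·(0.7071) = −0.15203.
Apparent dip = arctan|0.15203| = 8.64° (true dip is 24.8°, so apparent ≤ true as expected).

8.64°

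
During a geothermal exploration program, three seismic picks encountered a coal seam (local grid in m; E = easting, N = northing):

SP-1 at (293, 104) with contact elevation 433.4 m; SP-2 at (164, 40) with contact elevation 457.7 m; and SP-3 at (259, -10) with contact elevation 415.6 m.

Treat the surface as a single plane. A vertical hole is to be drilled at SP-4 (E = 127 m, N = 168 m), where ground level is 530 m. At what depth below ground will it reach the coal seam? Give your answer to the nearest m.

Let the plane be z = a·E + b·N + c.
SP-2−SP-1: −129a − 64b = 24.3;  SP-3−SP-1: −34a − 114b = −17.8.
Solving gives a = −0.31200, b = 0.24919.
Then c = 433.4 − a·293 − b·104 = 498.90.
At (127, 168): z_contact = −39.6 + 41.9 + 498.90 = 501.1 m.
Depth below ground = 530 − 501.1 = 29 m.

29 m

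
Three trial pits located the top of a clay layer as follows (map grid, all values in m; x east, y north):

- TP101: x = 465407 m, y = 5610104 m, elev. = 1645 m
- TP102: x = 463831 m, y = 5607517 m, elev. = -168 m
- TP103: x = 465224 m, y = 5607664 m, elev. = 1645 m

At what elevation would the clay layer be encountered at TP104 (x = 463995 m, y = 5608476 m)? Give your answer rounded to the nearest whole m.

-47 m

Let the plane be z = a·x + b·y + c.
TP102−TP101: −1576a − 2587b = −1813;  TP103−TP101: −183a − 2440b = 0.
Solving gives a = 1.31189059, b = −0.09839179.
Then c = 1645 − a·465407 − b·5610104 = −56929.87.
At (463995, 5608476): z = 608710.7 − 551828.0 − 56929.87 = -47.2 m.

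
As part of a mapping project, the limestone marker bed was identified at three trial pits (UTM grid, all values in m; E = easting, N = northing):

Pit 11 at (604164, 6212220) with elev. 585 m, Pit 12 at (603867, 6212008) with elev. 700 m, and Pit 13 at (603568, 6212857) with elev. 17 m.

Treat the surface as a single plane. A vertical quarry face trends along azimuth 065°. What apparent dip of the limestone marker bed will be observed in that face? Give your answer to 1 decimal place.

10.3°

Two edge vectors: Pit 11→Pit 12 = (-297, -212, 115), Pit 11→Pit 13 = (-596, 637, -568).
Normal n = (Pit 11→Pit 12) × (Pit 11→Pit 13) = (47161, -237236, -315541).
So ∂z/∂E = −n_x/n_z = 0.14946 and ∂z/∂N = −n_y/n_z = −0.75184.
Unit vector along 065° is (sin 65°, cos 65°) = (0.9063, 0.4226).
Slope in that direction = a·(0.9063) + b·(0.4226) = −0.18228.
Apparent dip = arctan|0.18228| = 10.3° (true dip is 37.5°, so apparent ≤ true as expected).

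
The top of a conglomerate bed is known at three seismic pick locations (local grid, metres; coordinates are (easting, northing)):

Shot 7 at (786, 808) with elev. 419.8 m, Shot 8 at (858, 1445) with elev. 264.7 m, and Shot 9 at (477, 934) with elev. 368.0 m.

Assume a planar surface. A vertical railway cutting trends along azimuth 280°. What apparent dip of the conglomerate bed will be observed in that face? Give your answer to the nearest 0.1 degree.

Two edge vectors: Shot 7→Shot 8 = (72, 637, -155.1), Shot 7→Shot 9 = (-309, 126, -51.8).
Normal n = (Shot 7→Shot 8) × (Shot 7→Shot 9) = (-13454, 51655.5, 205905).
So ∂z/∂E = −n_x/n_z = 0.06534 and ∂z/∂N = −n_y/n_z = −0.25087.
Unit vector along 280° is (sin 280°, cos 280°) = (-0.9848, 0.1736).
Slope in that direction = a·(-0.9848) + b·(0.1736) = −0.10791.
Apparent dip = arctan|0.10791| = 6.2° (true dip is 14.5°, so apparent ≤ true as expected).

6.2°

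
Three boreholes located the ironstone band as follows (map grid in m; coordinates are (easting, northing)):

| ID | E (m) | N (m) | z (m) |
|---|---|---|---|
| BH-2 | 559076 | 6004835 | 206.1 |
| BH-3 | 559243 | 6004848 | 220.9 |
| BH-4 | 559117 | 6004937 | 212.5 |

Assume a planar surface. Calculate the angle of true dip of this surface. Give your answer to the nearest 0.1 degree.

Two edge vectors: BH-2→BH-3 = (167, 13, 14.8), BH-2→BH-4 = (41, 102, 6.4).
Normal n = (BH-2→BH-3) × (BH-2→BH-4) = (-1426.4, -462, 16501).
So ∂z/∂E = −n_x/n_z = 0.08644 and ∂z/∂N = −n_y/n_z = 0.02800.
Gradient magnitude |∇z| = √(a² + b²) = √(0.00747 + 0.00078) = 0.09086.
True dip = arctan(0.09086) = 5.2°, dipping toward WSW (azimuth ≈ 252°).

5.2°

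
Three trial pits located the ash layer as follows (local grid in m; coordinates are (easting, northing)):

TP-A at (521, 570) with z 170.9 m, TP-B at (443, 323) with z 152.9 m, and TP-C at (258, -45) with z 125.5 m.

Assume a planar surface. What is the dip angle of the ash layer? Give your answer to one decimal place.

4.0°

Let the plane be z = a·E + b·N + c.
TP-B−TP-A: −78a − 247b = −18;  TP-C−TP-A: −263a − 615b = −45.4.
Solving gives a = 0.00846, b = 0.07020.
Gradient magnitude |∇z| = √(a² + b²) = √(0.00007 + 0.00493) = 0.07071.
True dip = arctan(0.07071) = 4.0°, dipping toward S (azimuth ≈ 187°).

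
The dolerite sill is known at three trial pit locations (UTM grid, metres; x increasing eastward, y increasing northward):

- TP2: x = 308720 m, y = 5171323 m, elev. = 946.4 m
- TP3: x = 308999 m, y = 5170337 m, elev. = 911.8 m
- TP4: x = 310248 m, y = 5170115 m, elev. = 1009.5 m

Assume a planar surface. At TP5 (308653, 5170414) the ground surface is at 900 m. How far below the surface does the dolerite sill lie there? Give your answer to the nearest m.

Let the plane be z = a·x + b·y + c.
TP3−TP2: 279a − 986b = −34.6;  TP4−TP2: 1528a − 1208b = 63.1.
Solving gives a = 0.08893257, b = 0.06025577.
Then c = 946.4 − a·308720 − b·5171323 = −338110.90.
At (308653, 5170414): z_contact = 27449.3 + 311547.3 − 338110.90 = 885.7 m.
Depth below ground = 900 − 885.7 = 14 m.

14 m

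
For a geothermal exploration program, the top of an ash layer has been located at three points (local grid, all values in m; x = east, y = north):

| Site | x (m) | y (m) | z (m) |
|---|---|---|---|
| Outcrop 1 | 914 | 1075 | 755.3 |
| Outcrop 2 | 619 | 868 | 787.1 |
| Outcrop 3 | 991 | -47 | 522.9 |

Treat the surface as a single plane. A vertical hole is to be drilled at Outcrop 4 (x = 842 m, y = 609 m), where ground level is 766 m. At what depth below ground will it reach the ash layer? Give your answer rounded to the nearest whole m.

82 m

Two edge vectors: Outcrop 1→Outcrop 2 = (-295, -207, 31.8), Outcrop 1→Outcrop 3 = (77, -1122, -232.4).
Normal n = (Outcrop 1→Outcrop 2) × (Outcrop 1→Outcrop 3) = (83786.4, -66109.4, 346929).
So ∂z/∂x = −n_x/n_z = −0.24151 and ∂z/∂y = −n_y/n_z = 0.19056.
Intercept c from Outcrop 1: 755.3 + 220.74 − 204.85 = 771.19.
At (842, 609): z_contact = −203.4 + 116.0 + 771.19 = 683.9 m.
Depth below ground = 766 − 683.9 = 82 m.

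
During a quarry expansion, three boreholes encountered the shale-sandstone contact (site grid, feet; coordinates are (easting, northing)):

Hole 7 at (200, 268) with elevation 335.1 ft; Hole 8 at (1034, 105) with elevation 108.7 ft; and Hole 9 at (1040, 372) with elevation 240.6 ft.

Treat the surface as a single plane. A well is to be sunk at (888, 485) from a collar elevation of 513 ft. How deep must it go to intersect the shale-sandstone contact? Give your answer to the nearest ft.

190 ft

Two edge vectors: Hole 7→Hole 8 = (834, -163, -226.4), Hole 7→Hole 9 = (840, 104, -94.5).
Normal n = (Hole 7→Hole 8) × (Hole 7→Hole 9) = (38949.1, -111363, 223656).
So ∂z/∂E = −n_x/n_z = −0.17415 and ∂z/∂N = −n_y/n_z = 0.49792.
Intercept c from Hole 7: 335.1 + 34.83 − 133.44 = 236.49.
At (888, 485): z_contact = −154.6 + 241.5 + 236.49 = 323.3 ft.
Depth below ground = 513 − 323.3 = 190 ft.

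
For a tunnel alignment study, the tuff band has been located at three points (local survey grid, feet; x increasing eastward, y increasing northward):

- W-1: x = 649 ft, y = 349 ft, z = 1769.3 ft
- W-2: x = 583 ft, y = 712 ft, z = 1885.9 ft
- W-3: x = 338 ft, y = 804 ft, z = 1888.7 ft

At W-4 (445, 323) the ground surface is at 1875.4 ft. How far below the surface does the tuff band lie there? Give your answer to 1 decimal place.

138.9 ft

Two edge vectors: W-1→W-2 = (-66, 363, 116.6), W-1→W-3 = (-311, 455, 119.4).
Normal n = (W-1→W-2) × (W-1→W-3) = (-9710.8, -28382.2, 82863).
So ∂z/∂x = −n_x/n_z = 0.11719 and ∂z/∂y = −n_y/n_z = 0.34252.
Intercept c from W-1: 1769.3 − 76.06 − 119.54 = 1573.70.
At (445, 323): z_contact = 52.15 + 110.63 + 1573.70 = 1736.49 ft.
Depth below ground = 1875.4 − 1736.49 = 138.9 ft.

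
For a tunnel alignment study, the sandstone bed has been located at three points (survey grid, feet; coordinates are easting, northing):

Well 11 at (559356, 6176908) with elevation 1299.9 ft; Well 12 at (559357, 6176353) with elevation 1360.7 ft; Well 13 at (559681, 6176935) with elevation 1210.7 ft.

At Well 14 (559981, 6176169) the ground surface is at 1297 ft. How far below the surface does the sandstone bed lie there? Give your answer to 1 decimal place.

81.6 ft

Two edge vectors: Well 11→Well 12 = (1, -555, 60.8), Well 11→Well 13 = (325, 27, -89.2).
Normal n = (Well 11→Well 12) × (Well 11→Well 13) = (47864.4, 19849.2, 180402).
So ∂z/∂easting = −n_x/n_z = −0.265320784 and ∂z/∂northing = −n_y/n_z = −0.110027605.
Intercept c from Well 11: 1299.9 + 148408.77 + 679630.39 = 829339.07.
At (559981, 6176169): z_contact = −148574.60 − 679549.08 + 829339.07 = 1215.38 ft.
Depth below ground = 1297 − 1215.38 = 81.6 ft.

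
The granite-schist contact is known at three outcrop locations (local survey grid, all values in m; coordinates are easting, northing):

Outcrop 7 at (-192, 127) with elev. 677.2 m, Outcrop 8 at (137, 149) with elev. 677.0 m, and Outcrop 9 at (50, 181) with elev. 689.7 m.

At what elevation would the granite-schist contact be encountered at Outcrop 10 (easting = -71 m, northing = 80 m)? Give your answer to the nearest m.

Let the plane be z = a·easting + b·northing + c.
Outcrop 8−Outcrop 7: 329a + 22b = −0.2;  Outcrop 9−Outcrop 7: 242a + 54b = 12.5.
Solving gives a = −0.02297, b = 0.33442.
Then c = 677.2 − a·-192 − b·127 = 630.32.
At (-71, 80): z = 1.6 + 26.8 + 630.32 = 658.7 m.

659 m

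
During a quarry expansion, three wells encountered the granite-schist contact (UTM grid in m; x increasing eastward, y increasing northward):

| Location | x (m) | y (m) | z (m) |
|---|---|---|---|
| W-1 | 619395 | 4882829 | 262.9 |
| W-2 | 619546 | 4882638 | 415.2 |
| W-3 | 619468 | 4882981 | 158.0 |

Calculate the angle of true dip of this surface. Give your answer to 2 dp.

Two edge vectors: W-1→W-2 = (151, -191, 152.3), W-1→W-3 = (73, 152, -104.9).
Normal n = (W-1→W-2) × (W-1→W-3) = (-3113.7, 26957.8, 36895).
So ∂z/∂x = −n_x/n_z = 0.08439 and ∂z/∂y = −n_y/n_z = −0.73066.
Gradient magnitude |∇z| = √(a² + b²) = √(0.00712 + 0.53387) = 0.73552.
True dip = arctan(0.73552) = 36.34°, dipping toward N (azimuth ≈ 353°).

36.34°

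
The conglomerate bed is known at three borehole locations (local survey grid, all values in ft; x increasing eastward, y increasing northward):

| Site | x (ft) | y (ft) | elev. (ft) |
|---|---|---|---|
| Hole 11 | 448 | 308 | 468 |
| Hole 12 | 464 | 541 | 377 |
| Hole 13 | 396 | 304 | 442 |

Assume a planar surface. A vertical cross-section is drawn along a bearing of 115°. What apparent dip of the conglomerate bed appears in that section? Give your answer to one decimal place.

33.6°

Let the plane be z = a·x + b·y + c.
Hole 12−Hole 11: 16a + 233b = −91;  Hole 13−Hole 11: −52a − 4b = −26.
Solving gives a = 0.53286, b = −0.42715.
Unit vector along 115° is (sin 115°, cos 115°) = (0.9063, -0.4226).
Slope in that direction = a·(0.9063) + b·(-0.4226) = 0.66345.
Apparent dip = arctan|0.66345| = 33.6° (true dip is 34.3°, so apparent ≤ true as expected).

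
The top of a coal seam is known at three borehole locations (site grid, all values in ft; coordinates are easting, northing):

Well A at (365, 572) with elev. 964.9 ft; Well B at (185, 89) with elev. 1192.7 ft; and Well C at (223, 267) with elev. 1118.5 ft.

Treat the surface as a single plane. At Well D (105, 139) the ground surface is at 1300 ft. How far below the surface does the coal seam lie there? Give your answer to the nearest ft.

97 ft

Let the plane be z = a·easting + b·northing + c.
Well B−Well A: −180a − 483b = 227.8;  Well C−Well A: −142a − 305b = 153.6.
Solving gives a = −0.34413, b = −0.34339.
Then c = 964.9 − a·365 − b·572 = 1286.93.
At (105, 139): z_contact = −36.1 − 47.7 + 1286.93 = 1203.1 ft.
Depth below ground = 1300 − 1203.1 = 97 ft.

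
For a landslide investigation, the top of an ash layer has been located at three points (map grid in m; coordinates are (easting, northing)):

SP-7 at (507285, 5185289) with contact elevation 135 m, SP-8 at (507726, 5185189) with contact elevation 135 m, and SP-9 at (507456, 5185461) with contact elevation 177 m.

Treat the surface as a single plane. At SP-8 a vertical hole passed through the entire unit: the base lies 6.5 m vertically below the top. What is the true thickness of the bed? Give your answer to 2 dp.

6.37 m

Two edge vectors: SP-7→SP-8 = (441, -100, 0), SP-7→SP-9 = (171, 172, 42).
Normal n = (SP-7→SP-8) × (SP-7→SP-9) = (-4200, -18522, 92952).
So ∂z/∂E = −n_x/n_z = 0.04518 and ∂z/∂N = −n_y/n_z = 0.19926.
|∇z| = √(a²+b²) = 0.20432, so dip δ = arctan(0.20432) = 11.55°.
True thickness = vertical thickness × cos δ = 6.5 × cos 11.55° = 6.37 m.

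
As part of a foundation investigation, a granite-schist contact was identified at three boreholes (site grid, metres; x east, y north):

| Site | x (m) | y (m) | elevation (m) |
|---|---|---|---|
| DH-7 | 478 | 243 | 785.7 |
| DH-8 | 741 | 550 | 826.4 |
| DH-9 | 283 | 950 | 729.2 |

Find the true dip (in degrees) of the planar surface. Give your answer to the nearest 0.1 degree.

10.7°

Two edge vectors: DH-7→DH-8 = (263, 307, 40.7), DH-7→DH-9 = (-195, 707, -56.5).
Normal n = (DH-7→DH-8) × (DH-7→DH-9) = (-46120.4, 6923, 245806).
So ∂z/∂x = −n_x/n_z = 0.18763 and ∂z/∂y = −n_y/n_z = −0.02816.
Gradient magnitude |∇z| = √(a² + b²) = √(0.03520 + 0.00079) = 0.18973.
True dip = arctan(0.18973) = 10.7°, dipping toward W (azimuth ≈ 279°).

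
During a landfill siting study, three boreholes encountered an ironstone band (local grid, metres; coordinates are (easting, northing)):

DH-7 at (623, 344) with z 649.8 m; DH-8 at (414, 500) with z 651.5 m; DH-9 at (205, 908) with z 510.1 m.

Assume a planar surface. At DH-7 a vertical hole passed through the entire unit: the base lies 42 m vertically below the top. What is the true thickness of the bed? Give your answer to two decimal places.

34.19 m

Two edge vectors: DH-7→DH-8 = (-209, 156, 1.7), DH-7→DH-9 = (-418, 564, -139.7).
Normal n = (DH-7→DH-8) × (DH-7→DH-9) = (-22752, -29907.9, -52668).
So ∂z/∂E = −n_x/n_z = −0.43199 and ∂z/∂N = −n_y/n_z = −0.56786.
|∇z| = √(a²+b²) = 0.71350, so dip δ = arctan(0.71350) = 35.51°.
True thickness = vertical thickness × cos δ = 42 × cos 35.51° = 34.19 m.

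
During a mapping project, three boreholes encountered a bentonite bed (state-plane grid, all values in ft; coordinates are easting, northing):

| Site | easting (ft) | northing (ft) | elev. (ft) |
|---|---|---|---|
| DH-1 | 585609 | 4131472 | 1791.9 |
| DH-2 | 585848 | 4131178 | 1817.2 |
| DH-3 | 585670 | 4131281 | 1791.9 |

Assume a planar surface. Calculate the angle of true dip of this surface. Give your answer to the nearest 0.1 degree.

10.4°

Let the plane be z = a·easting + b·northing + c.
DH-2−DH-1: 239a − 294b = 25.3;  DH-3−DH-1: 61a − 191b = 0.
Solving gives a = 0.17436, b = 0.05568.
Gradient magnitude |∇z| = √(a² + b²) = √(0.03040 + 0.00310) = 0.18303.
True dip = arctan(0.18303) = 10.4°, dipping toward WSW (azimuth ≈ 252°).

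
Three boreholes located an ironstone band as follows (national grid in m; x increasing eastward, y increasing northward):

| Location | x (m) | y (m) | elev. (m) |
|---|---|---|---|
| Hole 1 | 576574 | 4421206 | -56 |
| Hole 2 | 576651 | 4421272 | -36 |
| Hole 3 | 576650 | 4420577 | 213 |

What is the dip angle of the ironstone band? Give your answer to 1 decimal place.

Let the plane be z = a·x + b·y + c.
Hole 2−Hole 1: 77a + 66b = 20;  Hole 3−Hole 1: 76a − 629b = 269.
Solving gives a = 0.56753, b = −0.35909.
Gradient magnitude |∇z| = √(a² + b²) = √(0.32209 + 0.12895) = 0.67159.
True dip = arctan(0.67159) = 33.9°, dipping toward WNW (azimuth ≈ 302°).

33.9°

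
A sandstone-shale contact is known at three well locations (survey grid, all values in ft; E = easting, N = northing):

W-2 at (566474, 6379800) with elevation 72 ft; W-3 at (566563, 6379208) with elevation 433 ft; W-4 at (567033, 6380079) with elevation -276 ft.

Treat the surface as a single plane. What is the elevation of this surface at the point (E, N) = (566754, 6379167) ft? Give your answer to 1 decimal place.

403.3 ft

Let the plane be z = a·E + b·N + c.
W-3−W-2: 89a − 592b = 361;  W-4−W-2: 559a + 279b = −348.
Solving gives a = −0.295978457, b = −0.654294059.
Then c = 72 − a·566474 − b·6379800 = 4342001.34.
At (566754, 6379167): z = −167747.0 − 4173851.1 + 4342001.34 = 403.3 ft.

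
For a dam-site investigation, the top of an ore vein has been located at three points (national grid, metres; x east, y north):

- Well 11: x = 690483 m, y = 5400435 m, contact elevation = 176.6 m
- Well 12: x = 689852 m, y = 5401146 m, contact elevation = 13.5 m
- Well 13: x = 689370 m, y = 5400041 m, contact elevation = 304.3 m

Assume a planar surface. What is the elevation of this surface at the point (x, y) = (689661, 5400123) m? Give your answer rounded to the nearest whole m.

276 m

Let the plane be z = a·x + b·y + c.
Well 12−Well 11: −631a + 711b = −163.1;  Well 13−Well 11: −1113a − 394b = 127.7.
Solving gives a = −0.02551384, b = −0.25203831.
Then c = 176.6 − a·690483 − b·5400435 = 1378909.96.
At (689661, 5400123): z = −17595.9 − 1361037.9 + 1378909.96 = 276.2 m.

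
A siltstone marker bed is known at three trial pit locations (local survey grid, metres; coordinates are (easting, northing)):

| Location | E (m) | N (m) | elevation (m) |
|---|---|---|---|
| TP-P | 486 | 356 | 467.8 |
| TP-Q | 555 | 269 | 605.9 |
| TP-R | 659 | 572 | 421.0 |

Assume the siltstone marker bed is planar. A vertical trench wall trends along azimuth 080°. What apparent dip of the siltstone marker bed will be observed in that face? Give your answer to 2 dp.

Two edge vectors: TP-P→TP-Q = (69, -87, 138.1), TP-P→TP-R = (173, 216, -46.8).
Normal n = (TP-P→TP-Q) × (TP-P→TP-R) = (-25758, 27120.5, 29955).
So ∂z/∂E = −n_x/n_z = 0.85989 and ∂z/∂N = −n_y/n_z = −0.90537.
Unit vector along 080° is (sin 80°, cos 80°) = (0.9848, 0.1736).
Slope in that direction = a·(0.9848) + b·(0.1736) = 0.68961.
Apparent dip = arctan|0.68961| = 34.59° (true dip is 51.3°, so apparent ≤ true as expected).

34.59°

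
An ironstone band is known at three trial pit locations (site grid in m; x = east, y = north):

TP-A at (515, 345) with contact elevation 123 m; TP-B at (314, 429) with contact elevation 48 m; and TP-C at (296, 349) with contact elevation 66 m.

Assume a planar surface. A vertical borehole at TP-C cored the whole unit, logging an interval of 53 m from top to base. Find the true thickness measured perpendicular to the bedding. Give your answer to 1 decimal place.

49.5 m

Let the plane be z = a·x + b·y + c.
TP-B−TP-A: −201a + 84b = −75;  TP-C−TP-A: −219a + 4b = −57.
Solving gives a = 0.25512, b = −0.28240.
|∇z| = √(a²+b²) = 0.38057, so dip δ = arctan(0.38057) = 20.84°.
True thickness = vertical thickness × cos δ = 53 × cos 20.84° = 49.5 m.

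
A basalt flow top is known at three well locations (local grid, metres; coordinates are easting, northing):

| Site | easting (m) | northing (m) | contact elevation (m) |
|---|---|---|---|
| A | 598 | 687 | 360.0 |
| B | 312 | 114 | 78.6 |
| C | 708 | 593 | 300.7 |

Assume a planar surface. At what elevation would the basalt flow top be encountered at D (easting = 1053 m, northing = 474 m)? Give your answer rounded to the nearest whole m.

208 m

Two edge vectors: A→B = (-286, -573, -281.4), A→C = (110, -94, -59.3).
Normal n = (A→B) × (A→C) = (7527.3, -47913.8, 89914).
So ∂z/∂easting = −n_x/n_z = −0.08372 and ∂z/∂northing = −n_y/n_z = 0.53288.
Intercept c from A: 360 + 50.06 − 366.09 = 43.97.
At (1053, 474): z = −88.2 + 252.6 + 43.97 = 208.4 m.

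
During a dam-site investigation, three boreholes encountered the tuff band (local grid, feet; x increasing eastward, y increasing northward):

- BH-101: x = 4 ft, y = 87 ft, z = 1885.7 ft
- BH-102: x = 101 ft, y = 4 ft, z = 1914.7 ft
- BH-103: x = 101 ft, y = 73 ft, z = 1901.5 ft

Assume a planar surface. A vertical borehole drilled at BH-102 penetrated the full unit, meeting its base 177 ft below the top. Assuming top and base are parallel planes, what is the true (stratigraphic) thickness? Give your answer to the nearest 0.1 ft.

172.3 ft

Two edge vectors: BH-101→BH-102 = (97, -83, 29), BH-101→BH-103 = (97, -14, 15.8).
Normal n = (BH-101→BH-102) × (BH-101→BH-103) = (-905.4, 1280.4, 6693).
So ∂z/∂x = −n_x/n_z = 0.13528 and ∂z/∂y = −n_y/n_z = −0.19130.
|∇z| = √(a²+b²) = 0.23430, so dip δ = arctan(0.23430) = 13.19°.
True thickness = vertical thickness × cos δ = 177 × cos 13.19° = 172.3 ft.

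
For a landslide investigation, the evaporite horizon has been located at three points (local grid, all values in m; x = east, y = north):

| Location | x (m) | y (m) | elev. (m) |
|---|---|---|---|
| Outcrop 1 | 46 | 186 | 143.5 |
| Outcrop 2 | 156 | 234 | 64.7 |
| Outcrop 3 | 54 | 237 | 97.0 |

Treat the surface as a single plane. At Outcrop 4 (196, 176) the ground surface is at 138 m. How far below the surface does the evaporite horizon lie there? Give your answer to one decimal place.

Two edge vectors: Outcrop 1→Outcrop 2 = (110, 48, -78.8), Outcrop 1→Outcrop 3 = (8, 51, -46.5).
Normal n = (Outcrop 1→Outcrop 2) × (Outcrop 1→Outcrop 3) = (1786.8, 4484.6, 5226).
So ∂z/∂x = −n_x/n_z = −0.34191 and ∂z/∂y = −n_y/n_z = −0.85813.
Intercept c from Outcrop 1: 143.5 + 15.73 + 159.61 = 318.84.
At (196, 176): z_contact = −67.01 − 151.03 + 318.84 = 100.80 m.
Depth below ground = 138 − 100.80 = 37.2 m.

37.2 m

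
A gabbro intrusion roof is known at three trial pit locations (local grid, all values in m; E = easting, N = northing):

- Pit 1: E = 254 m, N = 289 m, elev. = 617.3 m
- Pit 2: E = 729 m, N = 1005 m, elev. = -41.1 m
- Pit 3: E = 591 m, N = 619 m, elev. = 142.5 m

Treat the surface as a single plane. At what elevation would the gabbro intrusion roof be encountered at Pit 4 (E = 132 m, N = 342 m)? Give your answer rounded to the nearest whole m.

797 m

Two edge vectors: Pit 1→Pit 2 = (475, 716, -658.4), Pit 1→Pit 3 = (337, 330, -474.8).
Normal n = (Pit 1→Pit 2) × (Pit 1→Pit 3) = (-122684.8, 3649.2, -84542).
So ∂z/∂E = −n_x/n_z = −1.45117 and ∂z/∂N = −n_y/n_z = 0.04316.
Intercept c from Pit 1: 617.3 + 368.60 − 12.47 = 973.42.
At (132, 342): z = −191.6 + 14.8 + 973.42 = 796.6 m.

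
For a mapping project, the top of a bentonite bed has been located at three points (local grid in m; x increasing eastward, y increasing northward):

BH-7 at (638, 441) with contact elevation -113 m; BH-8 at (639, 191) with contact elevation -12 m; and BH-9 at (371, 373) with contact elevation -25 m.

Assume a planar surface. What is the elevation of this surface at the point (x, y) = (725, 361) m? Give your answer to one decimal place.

Let the plane be z = a·x + b·y + c.
BH-8−BH-7: 1a − 250b = 101;  BH-9−BH-7: −267a − 68b = 88.
Solving gives a = −0.22647, b = −0.40491.
Then c = -113 − a·638 − b·441 = 210.05.
At (725, 361): z = −164.2 − 146.2 + 210.05 = -100.3 m.

-100.3 m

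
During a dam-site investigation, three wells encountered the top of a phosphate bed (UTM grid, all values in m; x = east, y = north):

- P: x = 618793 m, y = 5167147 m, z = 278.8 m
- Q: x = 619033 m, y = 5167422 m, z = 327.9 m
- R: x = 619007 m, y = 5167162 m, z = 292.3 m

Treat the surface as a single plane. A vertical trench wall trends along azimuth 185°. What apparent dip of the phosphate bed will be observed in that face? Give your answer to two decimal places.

Let the plane be z = a·x + b·y + c.
Q−P: 240a + 275b = 49.1;  R−P: 214a + 15b = 13.5.
Solving gives a = 0.05386, b = 0.13154.
Unit vector along 185° is (sin 185°, cos 185°) = (-0.0872, -0.9962).
Slope in that direction = a·(-0.0872) + b·(-0.9962) = −0.13573.
Apparent dip = arctan|0.13573| = 7.73° (true dip is 8.1°, so apparent ≤ true as expected).

7.73°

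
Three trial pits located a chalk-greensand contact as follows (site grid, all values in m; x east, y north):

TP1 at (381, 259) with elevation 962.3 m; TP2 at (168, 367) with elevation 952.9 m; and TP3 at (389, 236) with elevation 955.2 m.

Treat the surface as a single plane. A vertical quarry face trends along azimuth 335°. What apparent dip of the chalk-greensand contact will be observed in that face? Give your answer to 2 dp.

Two edge vectors: TP1→TP2 = (-213, 108, -9.4), TP1→TP3 = (8, -23, -7.1).
Normal n = (TP1→TP2) × (TP1→TP3) = (-983, -1587.5, 4035).
So ∂z/∂x = −n_x/n_z = 0.24362 and ∂z/∂y = −n_y/n_z = 0.39343.
Unit vector along 335° is (sin 335°, cos 335°) = (-0.4226, 0.9063).
Slope in that direction = a·(-0.4226) + b·(0.9063) = 0.25361.
Apparent dip = arctan|0.25361| = 14.23° (true dip is 24.8°, so apparent ≤ true as expected).

14.23°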